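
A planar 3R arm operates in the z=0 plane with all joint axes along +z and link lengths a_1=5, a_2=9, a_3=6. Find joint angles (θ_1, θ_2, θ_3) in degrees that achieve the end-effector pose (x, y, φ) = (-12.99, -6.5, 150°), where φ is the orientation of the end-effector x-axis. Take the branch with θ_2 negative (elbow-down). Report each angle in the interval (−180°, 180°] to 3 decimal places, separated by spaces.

-89.996 -60.004 -60.000

wrist centre = target − a_3·(cos φ, sin φ) = (-7.7938, -9.5000)
cos θ_2 = (150.9941−5²−9²)/(2·5·9) = 0.4999; θ_2 = -60.0044° (elbow-down)
β = atan2(-9.5000,-7.7938) = -129.3656°; ψ = atan2(-7.7946,9.4994) = -39.3700°
θ_1 = β − ψ = -89.9956°
θ_3 = φ − θ_1 − θ_2 = -60.0000° (wrapped to (-180°,180°])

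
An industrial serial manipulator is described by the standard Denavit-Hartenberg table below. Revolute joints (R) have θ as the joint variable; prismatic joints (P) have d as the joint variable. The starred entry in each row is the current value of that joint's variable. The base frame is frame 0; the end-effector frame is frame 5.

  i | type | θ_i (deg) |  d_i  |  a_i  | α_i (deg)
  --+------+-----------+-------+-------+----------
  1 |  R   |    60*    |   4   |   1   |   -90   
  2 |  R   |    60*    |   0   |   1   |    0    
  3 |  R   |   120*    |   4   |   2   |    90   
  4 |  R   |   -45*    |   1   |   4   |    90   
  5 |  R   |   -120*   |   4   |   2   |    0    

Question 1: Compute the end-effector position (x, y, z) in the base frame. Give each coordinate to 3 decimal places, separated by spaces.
0.926 -0.296 3.866

after link 1: o_1 = (0.5000, 0.8660, 4.0000)
after link 2: o_2 = (0.7500, 1.2990, 3.1340)
after link 3: o_3 = (-3.7141, 1.5670, 3.1340)
after link 4: o_4 = (-2.6788, -2.2967, 2.1340)
after link 5: o_5 = (0.9261, -0.2955, 3.8660)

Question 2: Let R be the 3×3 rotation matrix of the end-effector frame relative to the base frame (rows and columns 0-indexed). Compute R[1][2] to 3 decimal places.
End-effector z-axis (col 2 of R) = (0.9659,0.2588,0.0000)
R[1][2] = 0.2588

0.259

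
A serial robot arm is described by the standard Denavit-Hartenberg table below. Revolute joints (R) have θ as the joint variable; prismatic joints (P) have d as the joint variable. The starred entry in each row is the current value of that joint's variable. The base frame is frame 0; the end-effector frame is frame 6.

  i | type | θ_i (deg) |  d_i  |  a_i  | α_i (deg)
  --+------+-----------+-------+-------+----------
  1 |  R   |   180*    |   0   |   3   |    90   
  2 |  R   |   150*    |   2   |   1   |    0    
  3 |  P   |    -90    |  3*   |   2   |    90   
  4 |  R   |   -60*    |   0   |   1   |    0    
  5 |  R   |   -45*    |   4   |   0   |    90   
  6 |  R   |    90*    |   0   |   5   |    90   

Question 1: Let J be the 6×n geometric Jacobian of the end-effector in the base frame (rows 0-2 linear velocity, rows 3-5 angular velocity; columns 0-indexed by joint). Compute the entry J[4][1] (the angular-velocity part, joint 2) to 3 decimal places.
1.000

axis z_1 = (0.0000,1.0000,0.0000); lever o_n−o_1 = (-8.1782,4.1340,-1.8349)
cross product → J_v[:, 1] = (-1.8349,-0.0000,8.1782)
J_ω[:, 1] = z_1
entry J[4][1] = 1.0000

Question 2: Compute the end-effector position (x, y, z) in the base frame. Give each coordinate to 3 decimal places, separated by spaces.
-11.178 4.134 -1.835

after link 1: o_1 = (-3.0000, 0.0000, 0.0000)
after link 2: o_2 = (-2.1340, 2.0000, 0.5000)
after link 3: o_3 = (-3.1340, 5.0000, 2.2321)
after link 4: o_4 = (-3.3840, 4.1340, 2.6651)
after link 5: o_5 = (-6.8481, 4.1340, 0.6651)
after link 6: o_6 = (-11.1782, 4.1340, -1.8349)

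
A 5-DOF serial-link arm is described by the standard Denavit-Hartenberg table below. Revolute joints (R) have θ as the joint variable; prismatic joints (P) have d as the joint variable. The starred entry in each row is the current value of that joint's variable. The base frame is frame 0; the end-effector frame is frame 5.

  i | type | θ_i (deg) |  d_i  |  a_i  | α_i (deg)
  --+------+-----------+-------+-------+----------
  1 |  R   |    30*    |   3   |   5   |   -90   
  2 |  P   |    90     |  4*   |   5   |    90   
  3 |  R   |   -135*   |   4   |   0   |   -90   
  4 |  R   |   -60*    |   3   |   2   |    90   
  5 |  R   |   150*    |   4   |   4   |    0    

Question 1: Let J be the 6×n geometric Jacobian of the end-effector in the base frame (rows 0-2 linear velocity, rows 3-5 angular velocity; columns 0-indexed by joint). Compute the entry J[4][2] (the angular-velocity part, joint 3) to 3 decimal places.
axis z_2 = (0.8660,0.5000,0.0000); lever o_n−o_2 = (4.3823,1.8738,-6.5027)
cross product → J_v[:, 2] = (-3.2513,5.6315,-0.5684)
J_ω[:, 2] = z_2
entry J[4][2] = 0.5000

0.500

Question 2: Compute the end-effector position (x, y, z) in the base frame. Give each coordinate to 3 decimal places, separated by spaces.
6.712 7.838 -8.503

after link 1: o_1 = (4.3301, 2.5000, 3.0000)
after link 2: o_2 = (2.3301, 5.9641, -2.0000)
after link 3: o_3 = (5.7942, 7.9641, -2.0000)
after link 4: o_4 = (8.7084, 6.3806, -3.4142)
after link 5: o_5 = (6.7124, 7.8379, -8.5027)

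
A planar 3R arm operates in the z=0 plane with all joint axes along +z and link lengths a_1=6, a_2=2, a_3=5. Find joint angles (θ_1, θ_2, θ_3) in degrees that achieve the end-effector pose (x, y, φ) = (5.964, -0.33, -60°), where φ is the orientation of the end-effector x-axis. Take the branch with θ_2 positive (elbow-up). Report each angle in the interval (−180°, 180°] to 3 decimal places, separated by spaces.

30.002 119.999 149.999

wrist centre = target − a_3·(cos φ, sin φ) = (3.4640, 4.0001)
cos θ_2 = (28.0003−6²−2²)/(2·6·2) = -0.5000; θ_2 = 119.9991° (elbow-up)
β = atan2(4.0001,3.4640) = 49.1083°; ψ = atan2(1.7321,5.0000) = 19.1067°
θ_1 = β − ψ = 30.0017°
θ_3 = φ − θ_1 − θ_2 = 149.9992° (wrapped to (-180°,180°])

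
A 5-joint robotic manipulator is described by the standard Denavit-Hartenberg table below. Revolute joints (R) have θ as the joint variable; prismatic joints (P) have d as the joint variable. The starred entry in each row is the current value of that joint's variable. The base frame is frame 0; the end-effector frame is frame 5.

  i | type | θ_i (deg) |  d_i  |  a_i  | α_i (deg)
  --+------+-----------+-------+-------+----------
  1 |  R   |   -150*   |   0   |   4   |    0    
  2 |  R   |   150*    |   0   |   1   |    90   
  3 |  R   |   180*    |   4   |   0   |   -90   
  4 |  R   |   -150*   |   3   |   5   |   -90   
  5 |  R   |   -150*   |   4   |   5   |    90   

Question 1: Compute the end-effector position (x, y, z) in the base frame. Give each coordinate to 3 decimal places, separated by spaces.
-3.884 -9.799 -5.500

after link 1: o_1 = (-3.4641, -2.0000, 0.0000)
after link 2: o_2 = (-2.4641, -2.0000, 0.0000)
after link 3: o_3 = (-2.4641, -6.0000, 0.0000)
after link 4: o_4 = (1.8660, -8.5000, -3.0000)
after link 5: o_5 = (-3.8840, -9.7990, -5.5000)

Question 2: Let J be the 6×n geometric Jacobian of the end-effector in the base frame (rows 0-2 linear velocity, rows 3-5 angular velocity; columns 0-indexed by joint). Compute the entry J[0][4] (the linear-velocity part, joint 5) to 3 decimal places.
2.165

axis z_4 = (-0.5000,-0.8660,0.0000); lever o_n−o_4 = (-5.7500,-1.2990,-2.5000)
cross product → J_v[:, 4] = (2.1651,-1.2500,-4.3301)
J_ω[:, 4] = z_4
entry J[0][4] = 2.1651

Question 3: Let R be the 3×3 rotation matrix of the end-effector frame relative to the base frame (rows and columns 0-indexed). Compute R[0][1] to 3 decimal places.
-0.500

End-effector y-axis (col 1 of R) = (-0.5000,-0.8660,0.0000)
R[0][1] = -0.5000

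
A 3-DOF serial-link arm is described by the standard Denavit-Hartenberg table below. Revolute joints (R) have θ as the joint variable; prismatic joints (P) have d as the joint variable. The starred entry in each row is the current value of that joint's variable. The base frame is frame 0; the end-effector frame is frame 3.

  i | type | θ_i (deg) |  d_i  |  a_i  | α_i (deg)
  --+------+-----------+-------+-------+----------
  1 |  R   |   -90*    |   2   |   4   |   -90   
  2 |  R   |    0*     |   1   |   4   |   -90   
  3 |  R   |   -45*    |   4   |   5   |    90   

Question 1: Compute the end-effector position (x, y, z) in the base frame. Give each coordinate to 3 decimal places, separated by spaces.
after link 1: o_1 = (0.0000, -4.0000, 2.0000)
after link 2: o_2 = (1.0000, -8.0000, 2.0000)
after link 3: o_3 = (4.5355, -11.5355, -2.0000)

4.536 -11.536 -2.000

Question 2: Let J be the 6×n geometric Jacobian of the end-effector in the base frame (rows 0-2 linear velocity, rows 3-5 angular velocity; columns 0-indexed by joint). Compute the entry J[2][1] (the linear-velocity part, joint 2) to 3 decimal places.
-7.536

axis z_1 = (1.0000,0.0000,0.0000); lever o_n−o_1 = (4.5355,-7.5355,-4.0000)
cross product → J_v[:, 1] = (0.0000,4.0000,-7.5355)
J_ω[:, 1] = z_1
entry J[2][1] = -7.5355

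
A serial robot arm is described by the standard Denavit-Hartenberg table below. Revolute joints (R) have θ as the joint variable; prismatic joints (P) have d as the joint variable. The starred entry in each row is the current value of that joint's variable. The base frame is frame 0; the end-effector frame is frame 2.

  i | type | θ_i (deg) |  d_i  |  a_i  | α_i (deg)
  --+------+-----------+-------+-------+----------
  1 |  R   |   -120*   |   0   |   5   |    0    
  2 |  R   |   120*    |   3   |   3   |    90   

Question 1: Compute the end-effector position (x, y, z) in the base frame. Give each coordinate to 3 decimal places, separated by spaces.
after link 1: o_1 = (-2.5000, -4.3301, 0.0000)
after link 2: o_2 = (0.5000, -4.3301, 3.0000)

0.500 -4.330 3.000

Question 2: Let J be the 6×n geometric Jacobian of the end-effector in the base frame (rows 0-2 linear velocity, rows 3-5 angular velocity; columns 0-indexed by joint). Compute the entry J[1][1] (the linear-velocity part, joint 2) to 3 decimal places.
axis z_1 = (0.0000,0.0000,1.0000); lever o_n−o_1 = (3.0000,0.0000,3.0000)
cross product → J_v[:, 1] = (0.0000,3.0000,0.0000)
J_ω[:, 1] = z_1
entry J[1][1] = 3.0000

3.000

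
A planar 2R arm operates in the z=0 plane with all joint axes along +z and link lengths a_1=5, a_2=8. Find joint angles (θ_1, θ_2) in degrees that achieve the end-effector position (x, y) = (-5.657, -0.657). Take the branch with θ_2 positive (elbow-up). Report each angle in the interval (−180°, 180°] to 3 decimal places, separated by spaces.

90.003 134.998

cos θ_2 = (32.4333−5²−8²)/(2·5·8) = -0.7071; θ_2 = 134.9981° (elbow-up)
β = atan2(-0.6570,-5.6570) = -173.3754°; ψ = atan2(5.6570,-0.6567) = 96.6213°
θ_1 = β − ψ = -269.9967°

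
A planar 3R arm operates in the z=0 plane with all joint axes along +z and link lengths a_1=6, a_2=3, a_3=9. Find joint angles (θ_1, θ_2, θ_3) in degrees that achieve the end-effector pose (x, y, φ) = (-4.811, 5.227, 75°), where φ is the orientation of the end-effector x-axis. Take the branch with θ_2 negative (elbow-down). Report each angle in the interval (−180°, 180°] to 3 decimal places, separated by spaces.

wrist centre = target − a_3·(cos φ, sin φ) = (-7.1404, -3.4663)
cos θ_2 = (63.0004−6²−3²)/(2·6·3) = 0.5000; θ_2 = -59.9993° (elbow-down)
β = atan2(-3.4663,-7.1404) = -154.1055°; ψ = atan2(-2.5981,7.5000) = -19.1064°
θ_1 = β − ψ = -134.9991°
θ_3 = φ − θ_1 − θ_2 = -90.0016° (wrapped to (-180°,180°])

-134.999 -59.999 -90.002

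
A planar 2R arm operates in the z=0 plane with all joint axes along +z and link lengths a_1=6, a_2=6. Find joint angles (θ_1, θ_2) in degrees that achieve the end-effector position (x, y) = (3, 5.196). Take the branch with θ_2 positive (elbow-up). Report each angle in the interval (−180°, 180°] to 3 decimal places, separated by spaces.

-0.001 120.001

cos θ_2 = (35.9984−6²−6²)/(2·6·6) = -0.5000; θ_2 = 120.0015° (elbow-up)
β = atan2(5.1960,3.0000) = 59.9993°; ψ = atan2(5.1961,2.9999) = 60.0007°
θ_1 = β − ψ = -0.0015°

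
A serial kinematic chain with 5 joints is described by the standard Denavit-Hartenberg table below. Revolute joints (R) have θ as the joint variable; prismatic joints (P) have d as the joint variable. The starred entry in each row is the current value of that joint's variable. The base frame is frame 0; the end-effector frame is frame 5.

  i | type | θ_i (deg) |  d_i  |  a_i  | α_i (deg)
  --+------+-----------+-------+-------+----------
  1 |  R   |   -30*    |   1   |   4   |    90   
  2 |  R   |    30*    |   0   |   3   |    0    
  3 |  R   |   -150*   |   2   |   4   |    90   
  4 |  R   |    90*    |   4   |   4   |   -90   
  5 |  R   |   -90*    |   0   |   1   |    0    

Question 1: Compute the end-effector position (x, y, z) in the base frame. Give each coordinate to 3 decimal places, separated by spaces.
-2.768 -5.330 1.536

after link 1: o_1 = (3.4641, -2.0000, 1.0000)
after link 2: o_2 = (5.7141, -3.2990, 2.5000)
after link 3: o_3 = (2.9821, -4.0311, -0.9641)
after link 4: o_4 = (-2.0179, -5.7631, 1.0359)
after link 5: o_5 = (-2.7679, -5.3301, 1.5359)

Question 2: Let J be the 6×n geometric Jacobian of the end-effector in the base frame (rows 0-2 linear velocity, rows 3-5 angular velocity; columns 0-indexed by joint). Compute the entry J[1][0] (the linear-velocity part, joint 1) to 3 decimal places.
-2.768

axis z_0 = ẑ; lever o_n−o_0 = (-2.7679,-5.3301,1.5359)
cross product → J_v[:, 0] = (5.3301,-2.7679,0.0000)
J_ω[:, 0] = z_0
entry J[1][0] = -2.7679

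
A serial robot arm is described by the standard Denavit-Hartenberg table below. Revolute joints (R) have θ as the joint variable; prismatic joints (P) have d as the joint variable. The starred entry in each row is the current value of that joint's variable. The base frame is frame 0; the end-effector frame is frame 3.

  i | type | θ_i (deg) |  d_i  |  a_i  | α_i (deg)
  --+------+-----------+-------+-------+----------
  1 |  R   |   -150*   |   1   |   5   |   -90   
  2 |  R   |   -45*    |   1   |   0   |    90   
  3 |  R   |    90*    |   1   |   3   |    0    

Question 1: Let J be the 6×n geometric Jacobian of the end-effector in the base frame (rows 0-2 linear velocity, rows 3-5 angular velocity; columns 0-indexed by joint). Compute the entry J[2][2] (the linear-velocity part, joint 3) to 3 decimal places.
-2.121

axis z_2 = (0.6124,0.3536,0.7071); lever o_n−o_2 = (2.1124,-2.2445,0.7071)
cross product → J_v[:, 2] = (1.8371,1.0607,-2.1213)
J_ω[:, 2] = z_2
entry J[2][2] = -2.1213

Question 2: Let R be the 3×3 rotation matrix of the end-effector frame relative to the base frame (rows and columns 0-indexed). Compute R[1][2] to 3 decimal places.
End-effector z-axis (col 2 of R) = (0.6124,0.3536,0.7071)
R[1][2] = 0.3536

0.354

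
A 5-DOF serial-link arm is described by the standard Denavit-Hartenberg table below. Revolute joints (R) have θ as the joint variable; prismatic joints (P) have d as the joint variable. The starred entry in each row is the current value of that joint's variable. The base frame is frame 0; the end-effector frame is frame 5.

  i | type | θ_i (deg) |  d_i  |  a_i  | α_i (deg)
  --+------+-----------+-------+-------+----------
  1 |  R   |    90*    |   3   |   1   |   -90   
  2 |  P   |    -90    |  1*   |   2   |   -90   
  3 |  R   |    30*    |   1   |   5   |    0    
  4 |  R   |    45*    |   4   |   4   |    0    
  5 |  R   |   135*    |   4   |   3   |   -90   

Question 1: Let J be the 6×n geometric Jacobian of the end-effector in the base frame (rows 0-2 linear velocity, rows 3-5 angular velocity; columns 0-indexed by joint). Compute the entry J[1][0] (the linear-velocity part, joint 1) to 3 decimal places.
axis z_0 = ẑ; lever o_n−o_0 = (3.8637,10.0000,7.7673)
cross product → J_v[:, 0] = (-10.0000,3.8637,0.0000)
J_ω[:, 0] = z_0
entry J[1][0] = 3.8637

3.864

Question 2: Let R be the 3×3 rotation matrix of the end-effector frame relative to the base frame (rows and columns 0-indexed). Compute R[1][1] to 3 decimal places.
End-effector y-axis (col 1 of R) = (-0.0000,-1.0000,0.0000)
R[1][1] = -1.0000

-1.000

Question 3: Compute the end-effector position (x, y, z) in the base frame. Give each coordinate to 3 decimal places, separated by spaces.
3.864 10.000 7.767

after link 1: o_1 = (0.0000, 1.0000, 3.0000)
after link 2: o_2 = (-1.0000, 1.0000, 5.0000)
after link 3: o_3 = (1.5000, 2.0000, 9.3301)
after link 4: o_4 = (5.3637, 6.0000, 10.3654)
after link 5: o_5 = (3.8637, 10.0000, 7.7673)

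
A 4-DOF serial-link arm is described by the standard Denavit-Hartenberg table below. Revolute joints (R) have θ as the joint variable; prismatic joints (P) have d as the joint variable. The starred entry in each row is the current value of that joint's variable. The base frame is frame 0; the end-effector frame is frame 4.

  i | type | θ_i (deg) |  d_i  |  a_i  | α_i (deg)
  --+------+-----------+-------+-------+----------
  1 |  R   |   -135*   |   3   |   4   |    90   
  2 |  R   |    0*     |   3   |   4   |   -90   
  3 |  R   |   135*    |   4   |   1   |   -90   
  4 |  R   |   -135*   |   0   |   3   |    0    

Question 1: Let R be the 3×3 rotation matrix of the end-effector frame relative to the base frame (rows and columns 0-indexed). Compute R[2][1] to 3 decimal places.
0.707

End-effector y-axis (col 1 of R) = (0.7071,-0.0000,0.7071)
R[2][1] = 0.7071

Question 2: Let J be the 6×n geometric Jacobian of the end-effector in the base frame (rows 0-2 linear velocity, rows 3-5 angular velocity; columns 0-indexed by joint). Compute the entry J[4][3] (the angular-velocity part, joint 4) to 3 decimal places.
axis z_3 = (0.0000,1.0000,0.0000); lever o_n−o_3 = (-2.1213,0.0000,2.1213)
cross product → J_v[:, 3] = (2.1213,-0.0000,2.1213)
J_ω[:, 3] = z_3
entry J[4][3] = 1.0000

1.000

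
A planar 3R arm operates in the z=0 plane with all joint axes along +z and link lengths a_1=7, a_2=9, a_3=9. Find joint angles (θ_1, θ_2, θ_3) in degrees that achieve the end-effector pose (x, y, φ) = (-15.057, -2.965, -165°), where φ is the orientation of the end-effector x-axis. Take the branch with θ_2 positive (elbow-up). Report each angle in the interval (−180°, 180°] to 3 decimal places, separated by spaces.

wrist centre = target − a_3·(cos φ, sin φ) = (-6.3637, -0.6356)
cos θ_2 = (40.9003−7²−9²)/(2·7·9) = -0.7071; θ_2 = 135.0027° (elbow-up)
β = atan2(-0.6356,-6.3637) = -174.2960°; ψ = atan2(6.3637,0.6357) = 84.2950°
θ_1 = β − ψ = -258.5910°
θ_3 = φ − θ_1 − θ_2 = -41.4117° (wrapped to (-180°,180°])

101.409 135.003 -41.412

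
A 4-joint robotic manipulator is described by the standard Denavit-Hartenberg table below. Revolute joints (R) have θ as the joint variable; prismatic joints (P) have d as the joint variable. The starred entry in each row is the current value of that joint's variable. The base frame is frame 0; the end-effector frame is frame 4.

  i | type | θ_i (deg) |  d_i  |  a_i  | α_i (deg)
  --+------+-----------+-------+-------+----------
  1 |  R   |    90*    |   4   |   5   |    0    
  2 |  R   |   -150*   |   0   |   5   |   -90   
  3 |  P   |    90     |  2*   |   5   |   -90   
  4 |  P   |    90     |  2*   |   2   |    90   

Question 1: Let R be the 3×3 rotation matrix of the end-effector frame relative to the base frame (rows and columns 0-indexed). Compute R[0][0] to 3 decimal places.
-0.866

End-effector x-axis (col 0 of R) = (-0.8660,-0.5000,-0.0000)
R[0][0] = -0.8660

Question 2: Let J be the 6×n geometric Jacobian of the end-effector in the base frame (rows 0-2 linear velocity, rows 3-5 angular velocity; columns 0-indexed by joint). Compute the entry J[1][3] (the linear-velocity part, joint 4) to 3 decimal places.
0.866

prismatic axis z_3 = (-0.5000,0.8660,-0.0000)
J_v[:, 3] = z_3; J_ω[:, 3] = (0,0,0)
entry J[1][3] = 0.8660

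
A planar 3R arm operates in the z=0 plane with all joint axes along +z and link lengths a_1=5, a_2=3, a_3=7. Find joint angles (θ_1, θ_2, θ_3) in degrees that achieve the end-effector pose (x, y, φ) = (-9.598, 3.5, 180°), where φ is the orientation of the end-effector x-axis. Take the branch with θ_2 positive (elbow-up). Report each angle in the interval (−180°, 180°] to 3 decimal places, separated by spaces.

wrist centre = target − a_3·(cos φ, sin φ) = (-2.5980, 3.5000)
cos θ_2 = (18.9996−5²−3²)/(2·5·3) = -0.5000; θ_2 = 120.0009° (elbow-up)
β = atan2(3.5000,-2.5980) = 126.5860°; ψ = atan2(2.5981,3.5000) = 36.5868°
θ_1 = β − ψ = 89.9991°
θ_3 = φ − θ_1 − θ_2 = -30.0000° (wrapped to (-180°,180°])

89.999 120.001 -30.000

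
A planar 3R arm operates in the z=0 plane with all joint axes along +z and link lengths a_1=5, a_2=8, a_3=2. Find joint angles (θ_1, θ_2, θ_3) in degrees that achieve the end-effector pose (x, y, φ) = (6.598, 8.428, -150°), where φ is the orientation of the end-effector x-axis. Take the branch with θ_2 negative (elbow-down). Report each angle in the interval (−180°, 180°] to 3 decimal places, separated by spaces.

wrist centre = target − a_3·(cos φ, sin φ) = (8.3301, 9.4280)
cos θ_2 = (158.2769−5²−8²)/(2·5·8) = 0.8660; θ_2 = -30.0073° (elbow-down)
β = atan2(9.4280,8.3301) = 48.5380°; ψ = atan2(-4.0009,11.9277) = -18.5429°
θ_1 = β − ψ = 67.0809°
θ_3 = φ − θ_1 − θ_2 = 172.9264° (wrapped to (-180°,180°])

67.081 -30.007 172.926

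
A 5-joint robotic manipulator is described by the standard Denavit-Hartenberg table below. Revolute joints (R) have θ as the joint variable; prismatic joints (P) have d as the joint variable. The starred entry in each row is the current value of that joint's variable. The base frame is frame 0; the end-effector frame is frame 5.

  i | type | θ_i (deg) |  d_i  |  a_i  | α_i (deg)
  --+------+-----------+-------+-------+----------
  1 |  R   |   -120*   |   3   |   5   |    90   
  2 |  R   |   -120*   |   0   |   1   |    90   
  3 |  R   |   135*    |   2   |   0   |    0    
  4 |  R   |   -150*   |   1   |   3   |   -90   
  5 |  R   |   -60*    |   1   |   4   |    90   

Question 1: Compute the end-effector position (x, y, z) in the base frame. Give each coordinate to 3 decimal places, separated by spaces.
after link 1: o_1 = (-2.5000, -4.3301, 3.0000)
after link 2: o_2 = (-2.2500, -3.8971, 2.1340)
after link 3: o_3 = (-1.3840, -2.3971, 3.1340)
after link 4: o_4 = (0.4459, -0.7806, 1.1244)
after link 5: o_5 = (2.1054, 2.9902, 0.9593)

2.105 2.990 0.959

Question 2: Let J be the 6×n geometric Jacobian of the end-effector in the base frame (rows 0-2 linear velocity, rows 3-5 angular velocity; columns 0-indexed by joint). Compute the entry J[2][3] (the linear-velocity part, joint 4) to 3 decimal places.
-0.284

axis z_3 = (0.4330,0.7500,0.5000); lever o_n−o_3 = (3.4893,5.3874,-2.1747)
cross product → J_v[:, 3] = (-4.3247,2.6863,-0.2842)
J_ω[:, 3] = z_3
entry J[2][3] = -0.2842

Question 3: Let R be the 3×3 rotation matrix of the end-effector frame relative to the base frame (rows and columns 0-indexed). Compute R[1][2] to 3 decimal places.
End-effector z-axis (col 2 of R) = (-0.1867,0.1248,0.9744)
R[1][2] = 0.1248

0.125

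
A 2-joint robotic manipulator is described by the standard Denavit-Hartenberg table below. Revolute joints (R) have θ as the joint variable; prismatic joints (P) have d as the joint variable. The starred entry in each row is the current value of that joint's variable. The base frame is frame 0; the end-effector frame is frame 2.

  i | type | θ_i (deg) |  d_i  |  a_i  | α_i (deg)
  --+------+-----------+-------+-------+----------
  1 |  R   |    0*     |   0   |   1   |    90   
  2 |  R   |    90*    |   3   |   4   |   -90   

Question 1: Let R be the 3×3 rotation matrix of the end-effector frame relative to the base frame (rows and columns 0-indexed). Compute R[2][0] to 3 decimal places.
End-effector x-axis (col 0 of R) = (0.0000,0.0000,1.0000)
R[2][0] = 1.0000

1.000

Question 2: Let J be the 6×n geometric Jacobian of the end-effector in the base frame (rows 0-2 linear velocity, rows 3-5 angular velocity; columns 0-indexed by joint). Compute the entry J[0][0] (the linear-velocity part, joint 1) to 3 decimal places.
axis z_0 = ẑ; lever o_n−o_0 = (1.0000,-3.0000,4.0000)
cross product → J_v[:, 0] = (3.0000,1.0000,-0.0000)
J_ω[:, 0] = z_0
entry J[0][0] = 3.0000

3.000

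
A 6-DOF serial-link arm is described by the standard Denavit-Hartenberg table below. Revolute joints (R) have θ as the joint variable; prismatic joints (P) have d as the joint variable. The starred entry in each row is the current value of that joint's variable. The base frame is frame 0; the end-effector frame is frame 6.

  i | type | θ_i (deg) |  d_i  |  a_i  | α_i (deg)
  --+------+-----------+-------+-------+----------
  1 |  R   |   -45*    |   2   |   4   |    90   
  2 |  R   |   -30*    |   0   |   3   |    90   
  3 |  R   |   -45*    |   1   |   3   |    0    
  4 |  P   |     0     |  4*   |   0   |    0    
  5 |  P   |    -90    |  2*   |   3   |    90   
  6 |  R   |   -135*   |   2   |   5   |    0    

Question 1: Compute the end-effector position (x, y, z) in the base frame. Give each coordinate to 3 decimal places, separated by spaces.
after link 1: o_1 = (2.8284, -2.8284, 2.0000)
after link 2: o_2 = (4.6655, -4.6655, 0.5000)
after link 3: o_3 = (7.1110, -4.1110, -1.4267)
after link 4: o_4 = (5.6968, -2.6968, -4.8908)
after link 5: o_5 = (5.1907, 0.8093, -5.5622)
after link 6: o_6 = (4.3378, -3.8733, -3.0432)

4.338 -3.873 -3.043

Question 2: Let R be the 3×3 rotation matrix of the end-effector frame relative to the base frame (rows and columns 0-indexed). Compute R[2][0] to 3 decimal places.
0.362

End-effector x-axis (col 0 of R) = (0.2026,-0.9097,0.3624)
R[2][0] = 0.3624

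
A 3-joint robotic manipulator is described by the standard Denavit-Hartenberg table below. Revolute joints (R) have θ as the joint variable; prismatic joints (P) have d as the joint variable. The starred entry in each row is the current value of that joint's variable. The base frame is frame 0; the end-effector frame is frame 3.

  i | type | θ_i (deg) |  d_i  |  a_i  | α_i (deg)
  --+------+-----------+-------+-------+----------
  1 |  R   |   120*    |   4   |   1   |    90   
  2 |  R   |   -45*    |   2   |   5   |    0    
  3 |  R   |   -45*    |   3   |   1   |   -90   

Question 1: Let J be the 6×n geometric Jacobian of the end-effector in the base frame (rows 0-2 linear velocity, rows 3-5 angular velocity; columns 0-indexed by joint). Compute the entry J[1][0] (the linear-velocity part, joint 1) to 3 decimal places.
axis z_0 = ẑ; lever o_n−o_0 = (2.0624,6.4279,-0.5355)
cross product → J_v[:, 0] = (-6.4279,2.0624,0.0000)
J_ω[:, 0] = z_0
entry J[1][0] = 2.0624

2.062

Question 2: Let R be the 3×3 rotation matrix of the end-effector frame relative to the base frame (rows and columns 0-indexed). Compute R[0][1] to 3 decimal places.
-0.866

End-effector y-axis (col 1 of R) = (-0.8660,-0.5000,-0.0000)
R[0][1] = -0.8660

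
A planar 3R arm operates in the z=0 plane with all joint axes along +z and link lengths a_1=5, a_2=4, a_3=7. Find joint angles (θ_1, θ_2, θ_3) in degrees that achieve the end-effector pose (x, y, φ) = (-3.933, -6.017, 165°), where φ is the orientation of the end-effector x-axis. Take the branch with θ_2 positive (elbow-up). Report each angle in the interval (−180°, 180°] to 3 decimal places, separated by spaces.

wrist centre = target − a_3·(cos φ, sin φ) = (2.8285, -7.8287)
cos θ_2 = (69.2894−5²−4²)/(2·5·4) = 0.7072; θ_2 = 44.9897° (elbow-up)
β = atan2(-7.8287,2.8285) = -70.1355°; ψ = atan2(2.8279,7.8289) = 19.8604°
θ_1 = β − ψ = -89.9959°
θ_3 = φ − θ_1 − θ_2 = -149.9938° (wrapped to (-180°,180°])

-89.996 44.990 -149.994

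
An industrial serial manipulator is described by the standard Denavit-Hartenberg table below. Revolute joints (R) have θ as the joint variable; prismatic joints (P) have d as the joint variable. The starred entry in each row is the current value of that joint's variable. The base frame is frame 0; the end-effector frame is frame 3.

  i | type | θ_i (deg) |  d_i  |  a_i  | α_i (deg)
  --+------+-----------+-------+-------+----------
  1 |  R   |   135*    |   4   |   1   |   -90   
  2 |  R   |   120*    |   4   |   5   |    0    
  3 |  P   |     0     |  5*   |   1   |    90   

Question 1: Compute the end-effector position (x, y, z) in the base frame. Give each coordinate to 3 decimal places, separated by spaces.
-4.950 -7.778 -1.196

after link 1: o_1 = (-0.7071, 0.7071, 4.0000)
after link 2: o_2 = (-1.7678, -3.8891, -0.3301)
after link 3: o_3 = (-4.9497, -7.7782, -1.1962)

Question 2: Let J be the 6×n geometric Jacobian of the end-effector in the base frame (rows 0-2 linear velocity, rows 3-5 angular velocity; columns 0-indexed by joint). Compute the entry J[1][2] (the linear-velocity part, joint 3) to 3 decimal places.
-0.707

prismatic axis z_2 = (-0.7071,-0.7071,0.0000)
J_v[:, 2] = z_2; J_ω[:, 2] = (0,0,0)
entry J[1][2] = -0.7071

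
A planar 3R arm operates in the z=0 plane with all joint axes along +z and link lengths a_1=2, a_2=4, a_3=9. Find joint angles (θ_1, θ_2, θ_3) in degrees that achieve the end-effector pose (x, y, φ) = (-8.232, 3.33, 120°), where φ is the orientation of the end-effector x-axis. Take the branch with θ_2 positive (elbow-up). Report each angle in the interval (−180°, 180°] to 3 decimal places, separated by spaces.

wrist centre = target − a_3·(cos φ, sin φ) = (-3.7320, -4.4642)
cos θ_2 = (33.8572−2²−4²)/(2·2·4) = 0.8661; θ_2 = 29.9946° (elbow-up)
β = atan2(-4.4642,-3.7320) = -129.8949°; ψ = atan2(1.9997,5.4643) = 20.1002°
θ_1 = β − ψ = -149.9952°
θ_3 = φ − θ_1 − θ_2 = -119.9994° (wrapped to (-180°,180°])

-149.995 29.995 -119.999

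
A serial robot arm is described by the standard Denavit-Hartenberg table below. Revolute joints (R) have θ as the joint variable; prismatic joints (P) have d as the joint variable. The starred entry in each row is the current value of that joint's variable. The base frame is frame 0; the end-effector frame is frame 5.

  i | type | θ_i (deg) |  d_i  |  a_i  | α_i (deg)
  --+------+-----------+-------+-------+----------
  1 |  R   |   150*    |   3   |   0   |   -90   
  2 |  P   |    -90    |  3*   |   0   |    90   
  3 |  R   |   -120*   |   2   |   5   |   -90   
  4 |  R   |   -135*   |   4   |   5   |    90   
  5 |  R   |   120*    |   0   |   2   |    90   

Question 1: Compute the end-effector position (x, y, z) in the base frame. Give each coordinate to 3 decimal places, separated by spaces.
after link 1: o_1 = (0.0000, 0.0000, 3.0000)
after link 2: o_2 = (-1.5000, -2.5981, 3.0000)
after link 3: o_3 = (2.3971, 0.1519, 0.5000)
after link 4: o_4 = (4.9280, -2.5354, 5.7319)
after link 5: o_5 = (5.0549, -0.9016, 6.8783)

5.055 -0.902 6.878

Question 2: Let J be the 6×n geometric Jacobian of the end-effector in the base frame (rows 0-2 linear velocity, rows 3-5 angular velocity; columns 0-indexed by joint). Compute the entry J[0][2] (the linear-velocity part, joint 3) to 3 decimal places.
-1.939

axis z_2 = (0.8660,-0.5000,0.0000); lever o_n−o_2 = (6.5549,1.6965,3.8783)
cross product → J_v[:, 2] = (-1.9392,-3.3587,4.7467)
J_ω[:, 2] = z_2
entry J[0][2] = -1.9392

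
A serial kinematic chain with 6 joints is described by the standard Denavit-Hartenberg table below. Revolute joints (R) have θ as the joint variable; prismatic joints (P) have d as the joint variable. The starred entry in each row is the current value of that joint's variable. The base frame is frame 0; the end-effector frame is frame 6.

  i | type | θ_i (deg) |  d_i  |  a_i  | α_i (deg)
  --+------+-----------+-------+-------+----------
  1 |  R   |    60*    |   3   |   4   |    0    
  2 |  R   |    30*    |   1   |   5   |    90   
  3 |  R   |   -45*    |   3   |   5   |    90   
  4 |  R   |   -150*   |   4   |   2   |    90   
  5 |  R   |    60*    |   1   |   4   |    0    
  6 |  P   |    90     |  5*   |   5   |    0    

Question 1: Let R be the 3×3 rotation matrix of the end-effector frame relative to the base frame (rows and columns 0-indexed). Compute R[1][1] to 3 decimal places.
0.919

End-effector y-axis (col 1 of R) = (0.2500,0.9186,0.3062)
R[1][1] = 0.9186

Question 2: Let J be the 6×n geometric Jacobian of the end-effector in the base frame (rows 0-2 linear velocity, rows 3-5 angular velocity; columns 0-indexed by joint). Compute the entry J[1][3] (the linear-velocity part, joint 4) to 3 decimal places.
axis z_3 = (-0.0000,-0.7071,-0.7071); lever o_n−o_3 = (5.3612,-8.9648,-5.1265)
cross product → J_v[:, 3] = (-2.7141,-3.7910,3.7910)
J_ω[:, 3] = z_3
entry J[1][3] = -3.7910

-3.791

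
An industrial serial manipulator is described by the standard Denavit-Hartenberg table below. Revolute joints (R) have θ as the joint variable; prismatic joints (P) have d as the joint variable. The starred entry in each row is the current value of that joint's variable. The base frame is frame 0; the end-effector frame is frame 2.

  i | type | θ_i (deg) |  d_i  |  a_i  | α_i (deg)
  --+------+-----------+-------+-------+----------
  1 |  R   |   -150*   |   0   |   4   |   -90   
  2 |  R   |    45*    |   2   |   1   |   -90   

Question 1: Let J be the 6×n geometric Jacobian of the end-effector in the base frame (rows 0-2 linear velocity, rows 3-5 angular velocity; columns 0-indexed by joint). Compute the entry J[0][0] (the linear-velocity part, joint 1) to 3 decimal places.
axis z_0 = ẑ; lever o_n−o_0 = (-3.0765,-4.0856,-0.7071)
cross product → J_v[:, 0] = (4.0856,-3.0765,0.0000)
J_ω[:, 0] = z_0
entry J[0][0] = 4.0856

4.086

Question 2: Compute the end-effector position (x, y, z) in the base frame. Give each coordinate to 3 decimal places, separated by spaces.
-3.076 -4.086 -0.707

after link 1: o_1 = (-3.4641, -2.0000, 0.0000)
after link 2: o_2 = (-3.0765, -4.0856, -0.7071)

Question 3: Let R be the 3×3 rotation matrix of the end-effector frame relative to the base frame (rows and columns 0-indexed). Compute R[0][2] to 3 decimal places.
0.612

End-effector z-axis (col 2 of R) = (0.6124,0.3536,-0.7071)
R[0][2] = 0.6124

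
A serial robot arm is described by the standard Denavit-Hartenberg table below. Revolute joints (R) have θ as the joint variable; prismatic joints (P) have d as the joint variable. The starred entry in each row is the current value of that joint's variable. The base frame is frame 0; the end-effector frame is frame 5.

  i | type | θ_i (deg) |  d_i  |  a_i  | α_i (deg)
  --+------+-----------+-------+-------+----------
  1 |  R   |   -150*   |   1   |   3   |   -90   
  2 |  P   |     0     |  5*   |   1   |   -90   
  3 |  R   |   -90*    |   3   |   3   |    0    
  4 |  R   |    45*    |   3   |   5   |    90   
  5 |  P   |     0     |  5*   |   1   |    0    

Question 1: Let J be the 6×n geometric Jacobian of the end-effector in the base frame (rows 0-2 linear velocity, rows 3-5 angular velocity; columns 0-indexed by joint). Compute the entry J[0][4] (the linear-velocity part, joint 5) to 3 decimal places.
0.966

prismatic axis z_4 = (0.9659,-0.2588,0.0000)
J_v[:, 4] = z_4; J_ω[:, 4] = (0,0,0)
entry J[0][4] = 0.9659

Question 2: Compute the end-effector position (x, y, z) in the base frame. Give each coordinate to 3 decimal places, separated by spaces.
after link 1: o_1 = (-2.5981, -1.5000, 1.0000)
after link 2: o_2 = (-0.9641, -6.3301, 1.0000)
after link 3: o_3 = (0.5359, -8.9282, -2.0000)
after link 4: o_4 = (-0.7582, -13.7578, -5.0000)
after link 5: o_5 = (3.8126, -16.0179, -5.0000)

3.813 -16.018 -5.000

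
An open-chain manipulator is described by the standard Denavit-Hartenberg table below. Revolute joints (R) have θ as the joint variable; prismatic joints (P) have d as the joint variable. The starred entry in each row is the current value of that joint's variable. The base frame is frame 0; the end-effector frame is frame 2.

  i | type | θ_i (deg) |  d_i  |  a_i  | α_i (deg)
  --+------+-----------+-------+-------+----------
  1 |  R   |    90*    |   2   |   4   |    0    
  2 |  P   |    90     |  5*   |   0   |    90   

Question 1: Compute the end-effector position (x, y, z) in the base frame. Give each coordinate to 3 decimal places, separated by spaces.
0.000 4.000 7.000

after link 1: o_1 = (0.0000, 4.0000, 2.0000)
after link 2: o_2 = (0.0000, 4.0000, 7.0000)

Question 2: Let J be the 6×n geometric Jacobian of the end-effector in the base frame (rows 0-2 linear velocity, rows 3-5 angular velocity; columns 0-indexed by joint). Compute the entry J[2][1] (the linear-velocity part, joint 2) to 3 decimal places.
1.000

prismatic axis z_1 = (0.0000,0.0000,1.0000)
J_v[:, 1] = z_1; J_ω[:, 1] = (0,0,0)
entry J[2][1] = 1.0000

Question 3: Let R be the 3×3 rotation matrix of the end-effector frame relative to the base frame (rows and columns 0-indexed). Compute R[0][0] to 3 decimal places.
End-effector x-axis (col 0 of R) = (-1.0000,0.0000,0.0000)
R[0][0] = -1.0000

-1.000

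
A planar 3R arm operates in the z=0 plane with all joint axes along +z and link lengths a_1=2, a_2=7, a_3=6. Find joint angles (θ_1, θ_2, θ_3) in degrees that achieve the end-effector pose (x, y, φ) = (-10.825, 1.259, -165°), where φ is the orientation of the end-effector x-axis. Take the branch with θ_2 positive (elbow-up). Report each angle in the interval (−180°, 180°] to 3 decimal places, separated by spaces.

30.002 134.997 30.001

wrist centre = target − a_3·(cos φ, sin φ) = (-5.0294, 2.8119)
cos θ_2 = (33.2022−2²−7²)/(2·2·7) = -0.7071; θ_2 = 134.9966° (elbow-up)
β = atan2(2.8119,-5.0294) = 150.7909°; ψ = atan2(4.9500,-2.9495) = 120.7884°
θ_1 = β − ψ = 30.0025°
θ_3 = φ − θ_1 − θ_2 = 30.0009° (wrapped to (-180°,180°])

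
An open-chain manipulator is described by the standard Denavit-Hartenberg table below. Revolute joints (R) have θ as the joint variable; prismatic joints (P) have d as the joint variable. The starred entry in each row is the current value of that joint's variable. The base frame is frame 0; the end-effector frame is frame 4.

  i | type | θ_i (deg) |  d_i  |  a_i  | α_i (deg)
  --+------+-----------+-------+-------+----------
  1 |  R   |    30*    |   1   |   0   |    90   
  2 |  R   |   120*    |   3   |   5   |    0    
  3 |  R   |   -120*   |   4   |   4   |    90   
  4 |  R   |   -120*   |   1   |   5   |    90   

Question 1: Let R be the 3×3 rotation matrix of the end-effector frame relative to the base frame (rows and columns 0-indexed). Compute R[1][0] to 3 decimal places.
0.500

End-effector x-axis (col 0 of R) = (-0.8660,0.5000,-0.0000)
R[1][0] = 0.5000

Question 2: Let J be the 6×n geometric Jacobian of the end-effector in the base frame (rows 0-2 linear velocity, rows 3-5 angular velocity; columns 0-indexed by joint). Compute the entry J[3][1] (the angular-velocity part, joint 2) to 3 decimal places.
axis z_1 = (0.5000,-0.8660,0.0000); lever o_n−o_1 = (0.4689,-2.8122,3.3301)
cross product → J_v[:, 1] = (-2.8840,-1.6651,-1.0000)
J_ω[:, 1] = z_1
entry J[3][1] = 0.5000

0.500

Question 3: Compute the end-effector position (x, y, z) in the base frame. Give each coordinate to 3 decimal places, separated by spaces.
after link 1: o_1 = (0.0000, 0.0000, 1.0000)
after link 2: o_2 = (-0.6651, -3.8481, 5.3301)
after link 3: o_3 = (4.7990, -5.3122, 5.3301)
after link 4: o_4 = (0.4689, -2.8122, 4.3301)

0.469 -2.812 4.330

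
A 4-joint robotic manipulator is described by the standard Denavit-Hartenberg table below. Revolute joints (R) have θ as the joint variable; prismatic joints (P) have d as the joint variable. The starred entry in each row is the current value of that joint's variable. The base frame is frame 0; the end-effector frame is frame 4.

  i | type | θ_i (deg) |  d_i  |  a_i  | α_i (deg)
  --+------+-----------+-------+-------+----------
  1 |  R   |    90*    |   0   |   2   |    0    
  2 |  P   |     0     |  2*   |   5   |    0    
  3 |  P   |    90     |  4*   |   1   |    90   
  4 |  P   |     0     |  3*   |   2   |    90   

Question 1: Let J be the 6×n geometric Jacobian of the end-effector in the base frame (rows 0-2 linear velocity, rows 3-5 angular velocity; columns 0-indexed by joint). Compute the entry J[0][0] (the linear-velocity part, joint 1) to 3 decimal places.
-10.000

axis z_0 = ẑ; lever o_n−o_0 = (-3.0000,10.0000,6.0000)
cross product → J_v[:, 0] = (-10.0000,-3.0000,0.0000)
J_ω[:, 0] = z_0
entry J[0][0] = -10.0000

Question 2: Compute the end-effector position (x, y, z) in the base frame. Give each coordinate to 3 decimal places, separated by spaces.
after link 1: o_1 = (0.0000, 2.0000, 0.0000)
after link 2: o_2 = (0.0000, 7.0000, 2.0000)
after link 3: o_3 = (-1.0000, 7.0000, 6.0000)
after link 4: o_4 = (-3.0000, 10.0000, 6.0000)

-3.000 10.000 6.000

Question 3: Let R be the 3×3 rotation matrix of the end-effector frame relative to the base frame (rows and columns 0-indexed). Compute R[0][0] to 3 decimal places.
-1.000

End-effector x-axis (col 0 of R) = (-1.0000,0.0000,0.0000)
R[0][0] = -1.0000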